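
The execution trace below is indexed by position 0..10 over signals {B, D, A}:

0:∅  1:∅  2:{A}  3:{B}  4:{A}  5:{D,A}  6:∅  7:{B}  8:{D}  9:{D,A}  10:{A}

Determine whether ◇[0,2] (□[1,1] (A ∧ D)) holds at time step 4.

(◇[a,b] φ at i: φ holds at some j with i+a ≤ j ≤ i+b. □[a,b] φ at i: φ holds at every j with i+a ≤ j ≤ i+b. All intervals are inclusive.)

True

Check □[1,1] (A ∧ D) at each j in [4,6]:
  j=4: holds on [5,5]
  j=5: fails at 6
  j=6: fails at 7
Found at j=4 → formula holds.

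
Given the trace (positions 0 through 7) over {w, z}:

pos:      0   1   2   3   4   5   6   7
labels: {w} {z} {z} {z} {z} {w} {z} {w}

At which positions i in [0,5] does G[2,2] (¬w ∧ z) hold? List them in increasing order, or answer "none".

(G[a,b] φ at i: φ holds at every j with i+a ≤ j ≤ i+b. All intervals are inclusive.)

Evaluate at each i in [0,5]:
  i=0: ✓ (all of [2,2])
  i=1: ✓ (all of [3,3])
  i=2: ✓ (all of [4,4])
  i=3: ✗ (fails at j=5)
  i=4: ✓ (all of [6,6])
  i=5: ✗ (fails at j=7)

0, 1, 2, 4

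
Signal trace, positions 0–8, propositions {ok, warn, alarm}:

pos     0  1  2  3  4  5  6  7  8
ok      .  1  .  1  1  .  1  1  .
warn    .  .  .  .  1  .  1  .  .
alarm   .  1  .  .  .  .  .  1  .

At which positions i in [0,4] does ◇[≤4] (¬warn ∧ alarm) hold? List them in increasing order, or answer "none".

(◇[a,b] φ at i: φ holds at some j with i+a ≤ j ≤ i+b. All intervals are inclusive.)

0, 1, 3, 4

Evaluate at each i in [0,4]:
  i=0: ✓ (witness j=1)
  i=1: ✓ (witness j=1)
  i=2: ✗ (none in [2,6])
  i=3: ✓ (witness j=7)
  i=4: ✓ (witness j=7)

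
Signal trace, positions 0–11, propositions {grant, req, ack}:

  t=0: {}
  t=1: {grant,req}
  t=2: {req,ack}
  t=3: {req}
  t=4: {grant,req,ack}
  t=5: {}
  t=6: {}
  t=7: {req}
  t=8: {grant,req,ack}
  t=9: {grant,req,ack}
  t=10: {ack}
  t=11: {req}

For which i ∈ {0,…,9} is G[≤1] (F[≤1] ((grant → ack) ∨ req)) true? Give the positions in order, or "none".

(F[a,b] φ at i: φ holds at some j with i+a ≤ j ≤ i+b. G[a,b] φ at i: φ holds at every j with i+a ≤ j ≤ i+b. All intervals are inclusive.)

Evaluate at each i in [0,9]:
  i=0: ✓ (all of [0,1])
  i=1: ✓ (all of [1,2])
  i=2: ✓ (all of [2,3])
  i=3: ✓ (all of [3,4])
  i=4: ✓ (all of [4,5])
  i=5: ✓ (all of [5,6])
  i=6: ✓ (all of [6,7])
  i=7: ✓ (all of [7,8])
  i=8: ✓ (all of [8,9])
  i=9: ✓ (all of [9,10])

0, 1, 2, 3, 4, 5, 6, 7, 8, 9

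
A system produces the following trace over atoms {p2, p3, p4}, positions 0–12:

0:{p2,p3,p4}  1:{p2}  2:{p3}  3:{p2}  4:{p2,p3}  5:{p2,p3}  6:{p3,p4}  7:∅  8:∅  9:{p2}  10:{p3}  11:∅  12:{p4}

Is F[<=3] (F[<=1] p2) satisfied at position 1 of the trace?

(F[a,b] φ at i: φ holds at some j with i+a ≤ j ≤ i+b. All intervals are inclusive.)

Holds

Check F[<=1] p2 at each j in [1,4]:
  j=1: holds (witness at 1)
  j=2: holds (witness at 3)
  j=3: holds (witness at 3)
  j=4: holds (witness at 4)
Found at j=1 → formula holds.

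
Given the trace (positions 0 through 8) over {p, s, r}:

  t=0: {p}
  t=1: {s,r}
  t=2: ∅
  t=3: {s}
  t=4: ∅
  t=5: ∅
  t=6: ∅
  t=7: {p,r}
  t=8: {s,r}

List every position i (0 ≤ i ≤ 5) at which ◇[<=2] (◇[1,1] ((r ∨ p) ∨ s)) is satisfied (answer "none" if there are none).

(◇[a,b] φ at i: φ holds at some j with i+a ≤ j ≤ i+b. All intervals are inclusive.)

0, 1, 2, 4, 5

Evaluate at each i in [0,5]:
  i=0: ✓ (witness j=0)
  i=1: ✓ (witness j=2)
  i=2: ✓ (witness j=2)
  i=3: ✗ (none in [3,5])
  i=4: ✓ (witness j=6)
  i=5: ✓ (witness j=6)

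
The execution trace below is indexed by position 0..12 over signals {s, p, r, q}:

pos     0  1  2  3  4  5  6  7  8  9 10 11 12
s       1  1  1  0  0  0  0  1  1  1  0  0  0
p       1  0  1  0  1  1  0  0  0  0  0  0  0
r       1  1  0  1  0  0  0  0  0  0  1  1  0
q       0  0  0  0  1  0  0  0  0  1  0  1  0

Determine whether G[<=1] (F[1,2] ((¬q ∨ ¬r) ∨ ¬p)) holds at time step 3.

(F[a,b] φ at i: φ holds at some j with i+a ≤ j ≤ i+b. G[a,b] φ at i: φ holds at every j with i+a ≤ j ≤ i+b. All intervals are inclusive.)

True

Check F[1,2] ((¬q ∨ ¬r) ∨ ¬p) at every j in [3,4]:
  j=3: holds (witness at 4)
  j=4: holds (witness at 5)
All positions satisfy it → formula holds.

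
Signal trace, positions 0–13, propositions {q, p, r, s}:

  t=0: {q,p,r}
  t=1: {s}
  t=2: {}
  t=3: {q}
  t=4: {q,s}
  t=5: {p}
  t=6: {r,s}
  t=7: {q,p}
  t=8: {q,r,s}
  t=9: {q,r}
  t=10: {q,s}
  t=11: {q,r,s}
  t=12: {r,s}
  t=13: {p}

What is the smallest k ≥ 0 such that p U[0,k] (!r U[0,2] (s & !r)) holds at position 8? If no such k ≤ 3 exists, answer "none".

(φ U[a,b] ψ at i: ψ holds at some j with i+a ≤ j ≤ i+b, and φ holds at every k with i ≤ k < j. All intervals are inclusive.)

none

Need earliest j ≥ 8 with (!r U[0,2] (s & !r)), and p at every k in [8,j-1].
  j=8: rhs fails.
  j=9: rhs fails.
  j=10: rhs holds but lhs fails at k=8.
  j=11: rhs fails.
No witness within the range → none.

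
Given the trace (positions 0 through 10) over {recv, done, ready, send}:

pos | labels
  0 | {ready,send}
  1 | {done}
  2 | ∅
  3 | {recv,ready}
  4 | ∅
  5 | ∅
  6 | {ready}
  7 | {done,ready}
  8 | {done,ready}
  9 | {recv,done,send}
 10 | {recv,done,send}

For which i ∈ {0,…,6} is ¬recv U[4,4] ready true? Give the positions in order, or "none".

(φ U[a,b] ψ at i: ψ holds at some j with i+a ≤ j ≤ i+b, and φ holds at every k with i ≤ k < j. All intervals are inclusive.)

4

Evaluate at each i in [0,6]:
  i=0: ✗ (no rhs in [4,4])
  i=1: ✗ (no rhs in [5,5])
  i=2: ✗ (lhs fails at k=3 before rhs at j=6)
  i=3: ✗ (lhs fails at k=3 before rhs at j=7)
  i=4: ✓ (rhs at j=8; lhs holds on [4,7])
  i=5: ✗ (no rhs in [9,9])
  i=6: ✗ (no rhs in [10,10])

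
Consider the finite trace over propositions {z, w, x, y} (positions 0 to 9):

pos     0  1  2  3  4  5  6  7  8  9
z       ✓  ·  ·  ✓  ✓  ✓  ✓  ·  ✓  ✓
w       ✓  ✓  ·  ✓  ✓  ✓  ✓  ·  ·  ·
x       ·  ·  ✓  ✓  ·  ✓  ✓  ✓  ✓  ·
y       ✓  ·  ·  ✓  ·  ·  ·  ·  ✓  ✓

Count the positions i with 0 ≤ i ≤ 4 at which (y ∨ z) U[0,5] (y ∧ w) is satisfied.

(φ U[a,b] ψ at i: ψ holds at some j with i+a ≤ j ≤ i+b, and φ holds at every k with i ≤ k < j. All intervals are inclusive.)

Evaluate at each i in [0,4]:
  i=0: ✓ (rhs at j=0)
  i=1: ✗ (lhs fails at k=1 before rhs at j=3)
  i=2: ✗ (lhs fails at k=2 before rhs at j=3)
  i=3: ✓ (rhs at j=3)
  i=4: ✗ (no rhs in [4,9])
Positions where it holds: {0, 3} → 2.

2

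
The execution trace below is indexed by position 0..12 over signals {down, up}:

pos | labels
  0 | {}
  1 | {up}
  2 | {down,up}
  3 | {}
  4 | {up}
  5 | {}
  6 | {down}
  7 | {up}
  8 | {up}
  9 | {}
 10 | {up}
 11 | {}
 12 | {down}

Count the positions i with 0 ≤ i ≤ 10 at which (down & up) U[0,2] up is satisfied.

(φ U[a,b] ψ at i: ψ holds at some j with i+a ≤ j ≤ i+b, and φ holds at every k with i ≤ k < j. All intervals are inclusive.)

Evaluate at each i in [0,10]:
  i=0: ✗ (lhs fails at k=0 before rhs at j=1)
  i=1: ✓ (rhs at j=1)
  i=2: ✓ (rhs at j=2)
  i=3: ✗ (lhs fails at k=3 before rhs at j=4)
  i=4: ✓ (rhs at j=4)
  i=5: ✗ (lhs fails at k=5 before rhs at j=7)
  i=6: ✗ (lhs fails at k=6 before rhs at j=7)
  i=7: ✓ (rhs at j=7)
  i=8: ✓ (rhs at j=8)
  i=9: ✗ (lhs fails at k=9 before rhs at j=10)
  i=10: ✓ (rhs at j=10)
Positions where it holds: {1, 2, 4, 7, 8, 10} → 6.

6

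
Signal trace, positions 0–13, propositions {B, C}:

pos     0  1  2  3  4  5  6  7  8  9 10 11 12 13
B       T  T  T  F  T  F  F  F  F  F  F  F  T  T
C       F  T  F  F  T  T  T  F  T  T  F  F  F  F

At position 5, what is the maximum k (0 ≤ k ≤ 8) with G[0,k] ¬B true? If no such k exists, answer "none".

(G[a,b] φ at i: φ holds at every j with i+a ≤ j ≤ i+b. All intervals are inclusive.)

¬B must hold from j=5 onward; find where it first fails.
  j=5: holds
  j=6: holds
  j=7: holds
  j=8: holds
  j=9: holds
  j=10: holds
  j=11: holds
  j=12: fails
Holds on [5,11], so largest k = 6.

6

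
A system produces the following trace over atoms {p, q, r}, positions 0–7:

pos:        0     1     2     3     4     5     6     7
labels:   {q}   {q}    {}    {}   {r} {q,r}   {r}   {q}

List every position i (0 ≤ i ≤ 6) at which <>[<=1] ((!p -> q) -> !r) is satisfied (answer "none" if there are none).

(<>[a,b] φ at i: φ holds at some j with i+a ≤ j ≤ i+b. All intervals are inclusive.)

Evaluate at each i in [0,6]:
  i=0: ✓ (witness j=0)
  i=1: ✓ (witness j=1)
  i=2: ✓ (witness j=2)
  i=3: ✓ (witness j=3)
  i=4: ✓ (witness j=4)
  i=5: ✓ (witness j=6)
  i=6: ✓ (witness j=6)

0, 1, 2, 3, 4, 5, 6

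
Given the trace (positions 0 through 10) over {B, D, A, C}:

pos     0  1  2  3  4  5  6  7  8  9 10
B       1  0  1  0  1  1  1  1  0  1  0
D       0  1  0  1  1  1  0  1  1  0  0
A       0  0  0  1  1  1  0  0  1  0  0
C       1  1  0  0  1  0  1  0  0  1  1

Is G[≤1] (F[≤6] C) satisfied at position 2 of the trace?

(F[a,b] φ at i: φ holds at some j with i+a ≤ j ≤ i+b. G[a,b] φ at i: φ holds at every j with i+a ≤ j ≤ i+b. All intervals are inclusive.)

Holds

Check F[≤6] C at every j in [2,3]:
  j=2: holds (witness at 4)
  j=3: holds (witness at 4)
All positions satisfy it → formula holds.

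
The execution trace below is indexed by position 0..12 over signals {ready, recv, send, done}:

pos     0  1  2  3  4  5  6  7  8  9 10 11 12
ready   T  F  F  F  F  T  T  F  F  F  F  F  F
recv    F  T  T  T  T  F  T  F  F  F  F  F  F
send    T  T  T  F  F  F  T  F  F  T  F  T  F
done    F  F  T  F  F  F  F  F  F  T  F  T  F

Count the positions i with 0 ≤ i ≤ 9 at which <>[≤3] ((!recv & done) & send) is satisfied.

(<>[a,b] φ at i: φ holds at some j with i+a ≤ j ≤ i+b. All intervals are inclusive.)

4

Evaluate at each i in [0,9]:
  i=0: ✗ (none in [0,3])
  i=1: ✗ (none in [1,4])
  i=2: ✗ (none in [2,5])
  i=3: ✗ (none in [3,6])
  i=4: ✗ (none in [4,7])
  i=5: ✗ (none in [5,8])
  i=6: ✓ (witness j=9)
  i=7: ✓ (witness j=9)
  i=8: ✓ (witness j=9)
  i=9: ✓ (witness j=9)
Positions where it holds: {6, 7, 8, 9} → 4.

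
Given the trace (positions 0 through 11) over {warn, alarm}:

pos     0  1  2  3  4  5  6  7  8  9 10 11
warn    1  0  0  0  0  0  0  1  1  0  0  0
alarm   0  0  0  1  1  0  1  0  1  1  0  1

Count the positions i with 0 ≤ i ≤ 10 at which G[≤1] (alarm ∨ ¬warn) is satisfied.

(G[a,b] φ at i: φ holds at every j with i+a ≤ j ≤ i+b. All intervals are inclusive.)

8

Evaluate at each i in [0,10]:
  i=0: ✗ (fails at j=0)
  i=1: ✓ (all of [1,2])
  i=2: ✓ (all of [2,3])
  i=3: ✓ (all of [3,4])
  i=4: ✓ (all of [4,5])
  i=5: ✓ (all of [5,6])
  i=6: ✗ (fails at j=7)
  i=7: ✗ (fails at j=7)
  i=8: ✓ (all of [8,9])
  i=9: ✓ (all of [9,10])
  i=10: ✓ (all of [10,11])
Positions where it holds: {1, 2, 3, 4, 5, 8, 9, 10} → 8.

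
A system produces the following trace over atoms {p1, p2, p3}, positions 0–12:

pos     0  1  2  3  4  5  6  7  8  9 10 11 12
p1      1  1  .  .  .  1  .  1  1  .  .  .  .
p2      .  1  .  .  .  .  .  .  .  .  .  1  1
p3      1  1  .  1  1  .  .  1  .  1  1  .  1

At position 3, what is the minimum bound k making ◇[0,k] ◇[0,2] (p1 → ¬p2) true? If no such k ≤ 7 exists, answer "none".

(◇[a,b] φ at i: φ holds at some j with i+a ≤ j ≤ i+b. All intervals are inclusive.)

0

Scan j = 3,4,… for ◇[0,2] (p1 → ¬p2):
  j=3: holds
First hit at j=3, so smallest k = 3-3 = 0.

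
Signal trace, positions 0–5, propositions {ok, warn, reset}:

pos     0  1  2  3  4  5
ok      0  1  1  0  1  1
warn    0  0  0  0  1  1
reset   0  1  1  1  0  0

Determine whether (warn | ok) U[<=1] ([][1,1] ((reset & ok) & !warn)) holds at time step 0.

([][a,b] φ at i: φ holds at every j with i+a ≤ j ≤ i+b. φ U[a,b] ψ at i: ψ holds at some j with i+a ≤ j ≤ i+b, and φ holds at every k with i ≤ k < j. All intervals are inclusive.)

True

Need some j in [0,1] with [][1,1] ((reset & ok) & !warn), and (warn | ok) at every k in [0,j-1].
  j=0: [][1,1] ((reset & ok) & !warn) holds; no prefix to check → satisfied.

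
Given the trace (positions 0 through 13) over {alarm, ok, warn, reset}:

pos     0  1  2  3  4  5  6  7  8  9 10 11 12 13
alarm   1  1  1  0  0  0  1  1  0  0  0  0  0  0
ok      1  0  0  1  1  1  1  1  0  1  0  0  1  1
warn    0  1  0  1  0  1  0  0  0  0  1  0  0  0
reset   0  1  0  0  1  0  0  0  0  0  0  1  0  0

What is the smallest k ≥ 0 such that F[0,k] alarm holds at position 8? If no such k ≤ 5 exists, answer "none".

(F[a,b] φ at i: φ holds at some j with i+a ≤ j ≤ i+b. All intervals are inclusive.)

none

Scan j = 8,9,… for alarm:
  j=8: fails
  j=9: fails
  j=10: fails
  j=11: fails
  j=12: fails
  j=13: fails
No j in [8,13] satisfies it → none.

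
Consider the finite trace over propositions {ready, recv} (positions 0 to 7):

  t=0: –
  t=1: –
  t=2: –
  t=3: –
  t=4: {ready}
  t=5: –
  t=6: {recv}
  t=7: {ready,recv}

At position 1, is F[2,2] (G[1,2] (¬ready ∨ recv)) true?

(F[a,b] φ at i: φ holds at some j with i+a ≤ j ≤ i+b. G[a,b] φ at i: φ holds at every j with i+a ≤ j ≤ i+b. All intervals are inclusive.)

Check G[1,2] (¬ready ∨ recv) at each j in [3,3]:
  j=3: fails at 4
No position in the window satisfies it → formula fails.

Does not hold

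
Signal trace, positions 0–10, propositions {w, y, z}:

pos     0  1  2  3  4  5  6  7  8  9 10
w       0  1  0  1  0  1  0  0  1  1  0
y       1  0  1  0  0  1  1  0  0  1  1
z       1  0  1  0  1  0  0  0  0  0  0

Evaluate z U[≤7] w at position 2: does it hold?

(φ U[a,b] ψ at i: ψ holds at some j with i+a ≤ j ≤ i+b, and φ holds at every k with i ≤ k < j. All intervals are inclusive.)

Need some j in [2,9] with w, and z at every k in [2,j-1].
  j=2: w false.
  j=3: w holds; z holds at every k in [2,2] → satisfied.

True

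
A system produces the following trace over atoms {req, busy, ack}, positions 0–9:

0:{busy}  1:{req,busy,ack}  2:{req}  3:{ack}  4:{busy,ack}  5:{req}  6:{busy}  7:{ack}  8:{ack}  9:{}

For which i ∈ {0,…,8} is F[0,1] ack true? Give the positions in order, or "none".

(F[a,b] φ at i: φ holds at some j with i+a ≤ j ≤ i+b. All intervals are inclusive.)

0, 1, 2, 3, 4, 6, 7, 8

Evaluate at each i in [0,8]:
  i=0: ✓ (witness j=1)
  i=1: ✓ (witness j=1)
  i=2: ✓ (witness j=3)
  i=3: ✓ (witness j=3)
  i=4: ✓ (witness j=4)
  i=5: ✗ (none in [5,6])
  i=6: ✓ (witness j=7)
  i=7: ✓ (witness j=7)
  i=8: ✓ (witness j=8)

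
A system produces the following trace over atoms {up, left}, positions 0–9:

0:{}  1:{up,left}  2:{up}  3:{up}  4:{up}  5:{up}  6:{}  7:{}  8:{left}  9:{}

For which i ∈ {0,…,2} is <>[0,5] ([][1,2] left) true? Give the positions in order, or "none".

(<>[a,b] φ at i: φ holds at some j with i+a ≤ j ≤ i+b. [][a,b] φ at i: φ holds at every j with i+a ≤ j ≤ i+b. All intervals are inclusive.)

Evaluate at each i in [0,2]:
  i=0: ✗ (none in [0,5])
  i=1: ✗ (none in [1,6])
  i=2: ✗ (none in [2,7])

none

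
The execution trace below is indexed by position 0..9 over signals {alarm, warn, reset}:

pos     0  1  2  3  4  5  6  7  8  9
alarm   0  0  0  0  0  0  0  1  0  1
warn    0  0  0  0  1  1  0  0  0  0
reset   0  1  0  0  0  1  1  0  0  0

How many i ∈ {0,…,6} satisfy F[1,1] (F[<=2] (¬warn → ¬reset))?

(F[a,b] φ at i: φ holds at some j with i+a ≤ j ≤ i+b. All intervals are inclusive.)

7

Evaluate at each i in [0,6]:
  i=0: ✓ (witness j=1)
  i=1: ✓ (witness j=2)
  i=2: ✓ (witness j=3)
  i=3: ✓ (witness j=4)
  i=4: ✓ (witness j=5)
  i=5: ✓ (witness j=6)
  i=6: ✓ (witness j=7)
Positions where it holds: {0, 1, 2, 3, 4, 5, 6} → 7.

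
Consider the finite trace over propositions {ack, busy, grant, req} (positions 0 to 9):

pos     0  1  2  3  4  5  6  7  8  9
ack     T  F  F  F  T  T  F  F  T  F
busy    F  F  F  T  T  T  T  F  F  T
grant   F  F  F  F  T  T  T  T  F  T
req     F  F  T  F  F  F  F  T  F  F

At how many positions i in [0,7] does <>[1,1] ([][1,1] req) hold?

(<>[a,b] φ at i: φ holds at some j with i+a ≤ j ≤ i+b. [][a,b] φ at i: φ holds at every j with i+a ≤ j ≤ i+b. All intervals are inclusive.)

2

Evaluate at each i in [0,7]:
  i=0: ✓ (witness j=1)
  i=1: ✗ (none in [2,2])
  i=2: ✗ (none in [3,3])
  i=3: ✗ (none in [4,4])
  i=4: ✗ (none in [5,5])
  i=5: ✓ (witness j=6)
  i=6: ✗ (none in [7,7])
  i=7: ✗ (none in [8,8])
Positions where it holds: {0, 5} → 2.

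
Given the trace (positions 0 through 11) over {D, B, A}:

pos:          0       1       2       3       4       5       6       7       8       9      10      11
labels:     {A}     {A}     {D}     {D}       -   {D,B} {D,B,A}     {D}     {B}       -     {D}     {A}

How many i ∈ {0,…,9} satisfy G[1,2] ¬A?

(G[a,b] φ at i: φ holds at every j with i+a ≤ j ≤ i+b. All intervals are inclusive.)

6

Evaluate at each i in [0,9]:
  i=0: ✗ (fails at j=1)
  i=1: ✓ (all of [2,3])
  i=2: ✓ (all of [3,4])
  i=3: ✓ (all of [4,5])
  i=4: ✗ (fails at j=6)
  i=5: ✗ (fails at j=6)
  i=6: ✓ (all of [7,8])
  i=7: ✓ (all of [8,9])
  i=8: ✓ (all of [9,10])
  i=9: ✗ (fails at j=11)
Positions where it holds: {1, 2, 3, 6, 7, 8} → 6.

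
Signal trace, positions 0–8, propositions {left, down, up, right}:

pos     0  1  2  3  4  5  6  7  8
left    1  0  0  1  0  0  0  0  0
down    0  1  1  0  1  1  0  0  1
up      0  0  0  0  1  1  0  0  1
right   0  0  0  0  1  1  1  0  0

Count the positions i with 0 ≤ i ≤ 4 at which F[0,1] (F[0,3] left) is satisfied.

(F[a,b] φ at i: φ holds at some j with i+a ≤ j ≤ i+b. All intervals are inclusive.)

4

Evaluate at each i in [0,4]:
  i=0: ✓ (witness j=0)
  i=1: ✓ (witness j=1)
  i=2: ✓ (witness j=2)
  i=3: ✓ (witness j=3)
  i=4: ✗ (none in [4,5])
Positions where it holds: {0, 1, 2, 3} → 4.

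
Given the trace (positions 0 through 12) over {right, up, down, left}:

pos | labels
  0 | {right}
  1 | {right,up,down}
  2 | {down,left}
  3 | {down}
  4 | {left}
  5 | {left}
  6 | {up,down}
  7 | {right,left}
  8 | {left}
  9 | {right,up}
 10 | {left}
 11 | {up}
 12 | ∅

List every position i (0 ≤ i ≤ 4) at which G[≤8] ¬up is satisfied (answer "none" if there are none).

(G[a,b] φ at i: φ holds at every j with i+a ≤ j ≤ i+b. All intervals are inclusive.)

none

Evaluate at each i in [0,4]:
  i=0: ✗ (fails at j=1)
  i=1: ✗ (fails at j=1)
  i=2: ✗ (fails at j=6)
  i=3: ✗ (fails at j=6)
  i=4: ✗ (fails at j=6)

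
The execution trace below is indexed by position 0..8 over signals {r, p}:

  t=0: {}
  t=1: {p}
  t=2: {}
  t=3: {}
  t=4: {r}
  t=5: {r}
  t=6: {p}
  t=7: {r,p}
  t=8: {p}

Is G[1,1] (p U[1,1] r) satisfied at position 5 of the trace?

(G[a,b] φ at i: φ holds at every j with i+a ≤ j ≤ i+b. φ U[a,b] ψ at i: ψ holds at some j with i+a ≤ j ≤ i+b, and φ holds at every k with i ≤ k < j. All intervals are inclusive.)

Yes

Check (p U[1,1] r) at every j in [6,6]:
  j=6: holds
All positions satisfy it → formula holds.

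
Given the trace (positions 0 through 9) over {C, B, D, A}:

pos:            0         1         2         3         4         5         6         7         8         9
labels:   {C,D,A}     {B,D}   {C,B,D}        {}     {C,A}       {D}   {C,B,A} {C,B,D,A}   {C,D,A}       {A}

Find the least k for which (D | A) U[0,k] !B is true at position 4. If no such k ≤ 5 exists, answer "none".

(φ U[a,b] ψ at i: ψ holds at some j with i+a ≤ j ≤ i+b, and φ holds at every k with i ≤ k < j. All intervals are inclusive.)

Need earliest j ≥ 4 with !B, and (D | A) at every k in [4,j-1].
  j=4: rhs holds (empty prefix). k = 0.

0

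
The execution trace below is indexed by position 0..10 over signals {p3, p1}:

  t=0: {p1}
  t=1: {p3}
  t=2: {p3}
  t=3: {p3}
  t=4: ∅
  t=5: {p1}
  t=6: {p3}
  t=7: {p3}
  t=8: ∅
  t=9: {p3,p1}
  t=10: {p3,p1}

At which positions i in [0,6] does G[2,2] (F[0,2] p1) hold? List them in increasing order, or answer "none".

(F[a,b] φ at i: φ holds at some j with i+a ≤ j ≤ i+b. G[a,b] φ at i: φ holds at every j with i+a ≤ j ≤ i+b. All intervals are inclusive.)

Evaluate at each i in [0,6]:
  i=0: ✗ (fails at j=2)
  i=1: ✓ (all of [3,3])
  i=2: ✓ (all of [4,4])
  i=3: ✓ (all of [5,5])
  i=4: ✗ (fails at j=6)
  i=5: ✓ (all of [7,7])
  i=6: ✓ (all of [8,8])

1, 2, 3, 5, 6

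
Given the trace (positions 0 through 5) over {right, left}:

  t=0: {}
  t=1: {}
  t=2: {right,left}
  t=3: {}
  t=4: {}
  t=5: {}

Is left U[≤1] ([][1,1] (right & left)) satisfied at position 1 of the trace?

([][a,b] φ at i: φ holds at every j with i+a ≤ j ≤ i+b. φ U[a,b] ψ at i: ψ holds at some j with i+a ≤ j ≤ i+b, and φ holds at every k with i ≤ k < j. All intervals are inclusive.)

True

Need some j in [1,2] with [][1,1] (right & left), and left at every k in [1,j-1].
  j=1: [][1,1] (right & left) holds; no prefix to check → satisfied.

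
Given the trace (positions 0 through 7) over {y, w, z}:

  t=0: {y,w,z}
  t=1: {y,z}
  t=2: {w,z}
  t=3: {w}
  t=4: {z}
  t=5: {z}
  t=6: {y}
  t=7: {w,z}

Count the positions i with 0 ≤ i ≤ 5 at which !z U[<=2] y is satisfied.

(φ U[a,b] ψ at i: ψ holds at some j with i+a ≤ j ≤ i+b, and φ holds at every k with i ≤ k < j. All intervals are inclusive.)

Evaluate at each i in [0,5]:
  i=0: ✓ (rhs at j=0)
  i=1: ✓ (rhs at j=1)
  i=2: ✗ (no rhs in [2,4])
  i=3: ✗ (no rhs in [3,5])
  i=4: ✗ (lhs fails at k=4 before rhs at j=6)
  i=5: ✗ (lhs fails at k=5 before rhs at j=6)
Positions where it holds: {0, 1} → 2.

2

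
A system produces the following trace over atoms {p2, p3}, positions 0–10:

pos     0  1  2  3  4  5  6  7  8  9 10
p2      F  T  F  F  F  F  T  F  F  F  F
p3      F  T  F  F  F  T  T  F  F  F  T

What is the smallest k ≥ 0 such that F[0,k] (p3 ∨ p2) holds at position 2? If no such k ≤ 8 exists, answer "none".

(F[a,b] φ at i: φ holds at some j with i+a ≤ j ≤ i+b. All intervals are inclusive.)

Scan j = 2,3,… for (p3 ∨ p2):
  j=2: fails
  j=3: fails
  j=4: fails
  j=5: holds
First hit at j=5, so smallest k = 5-2 = 3.

3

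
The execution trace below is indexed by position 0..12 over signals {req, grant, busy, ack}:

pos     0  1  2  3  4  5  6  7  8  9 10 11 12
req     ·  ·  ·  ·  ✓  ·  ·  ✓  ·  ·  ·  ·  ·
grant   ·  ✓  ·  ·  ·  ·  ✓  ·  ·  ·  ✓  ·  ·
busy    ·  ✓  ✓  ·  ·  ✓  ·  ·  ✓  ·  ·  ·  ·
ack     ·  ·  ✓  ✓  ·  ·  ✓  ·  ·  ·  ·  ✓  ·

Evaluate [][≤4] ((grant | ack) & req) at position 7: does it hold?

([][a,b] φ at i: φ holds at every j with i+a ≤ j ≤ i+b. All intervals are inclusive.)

Check ((grant | ack) & req) at every j in [7,11]:
  j=7: false
  j=8: false
  j=9: false
  j=10: false
  j=11: false
Fails at j=7 → formula fails.

No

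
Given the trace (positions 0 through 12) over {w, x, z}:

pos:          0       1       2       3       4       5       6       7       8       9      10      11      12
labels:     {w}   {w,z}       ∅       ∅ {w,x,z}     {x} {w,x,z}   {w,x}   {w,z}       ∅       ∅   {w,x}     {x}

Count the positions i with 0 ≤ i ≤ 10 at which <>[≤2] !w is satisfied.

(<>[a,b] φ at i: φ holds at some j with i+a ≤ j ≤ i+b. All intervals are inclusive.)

Evaluate at each i in [0,10]:
  i=0: ✓ (witness j=2)
  i=1: ✓ (witness j=2)
  i=2: ✓ (witness j=2)
  i=3: ✓ (witness j=3)
  i=4: ✓ (witness j=5)
  i=5: ✓ (witness j=5)
  i=6: ✗ (none in [6,8])
  i=7: ✓ (witness j=9)
  i=8: ✓ (witness j=9)
  i=9: ✓ (witness j=9)
  i=10: ✓ (witness j=10)
Positions where it holds: {0, 1, 2, 3, 4, 5, 7, 8, 9, 10} → 10.

10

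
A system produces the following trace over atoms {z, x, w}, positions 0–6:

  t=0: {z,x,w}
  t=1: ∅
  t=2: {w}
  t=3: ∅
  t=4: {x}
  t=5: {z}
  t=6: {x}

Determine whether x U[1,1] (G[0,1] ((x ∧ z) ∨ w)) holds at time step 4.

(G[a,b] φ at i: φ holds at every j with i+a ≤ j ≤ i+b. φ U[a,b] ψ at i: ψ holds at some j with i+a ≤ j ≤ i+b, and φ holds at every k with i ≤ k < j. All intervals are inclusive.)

Need some j in [5,5] with G[0,1] ((x ∧ z) ∨ w), and x at every k in [4,j-1].
  j=5: G[0,1] ((x ∧ z) ∨ w) — fails at 5.
No j in the window works → until fails.

No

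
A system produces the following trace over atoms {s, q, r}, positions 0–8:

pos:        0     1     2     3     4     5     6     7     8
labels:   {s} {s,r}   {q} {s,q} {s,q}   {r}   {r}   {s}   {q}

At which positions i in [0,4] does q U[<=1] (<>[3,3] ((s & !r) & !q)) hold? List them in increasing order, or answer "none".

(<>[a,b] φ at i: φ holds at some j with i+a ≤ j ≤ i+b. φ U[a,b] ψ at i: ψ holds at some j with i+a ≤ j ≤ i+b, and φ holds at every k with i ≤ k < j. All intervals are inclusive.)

Evaluate at each i in [0,4]:
  i=0: ✗ (no rhs in [0,1])
  i=1: ✗ (no rhs in [1,2])
  i=2: ✗ (no rhs in [2,3])
  i=3: ✓ (rhs at j=4; lhs holds on [3,3])
  i=4: ✓ (rhs at j=4)

3, 4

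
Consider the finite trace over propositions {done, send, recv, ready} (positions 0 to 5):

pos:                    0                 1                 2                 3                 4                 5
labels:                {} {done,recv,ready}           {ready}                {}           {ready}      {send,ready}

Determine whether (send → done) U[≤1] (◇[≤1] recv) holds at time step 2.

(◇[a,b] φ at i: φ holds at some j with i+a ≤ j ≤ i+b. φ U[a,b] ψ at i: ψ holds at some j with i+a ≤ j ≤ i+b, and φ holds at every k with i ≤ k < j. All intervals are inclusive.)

No

Need some j in [2,3] with ◇[≤1] recv, and (send → done) at every k in [2,j-1].
  j=2: ◇[≤1] recv — fails (none in [2,3]).
  j=3: ◇[≤1] recv — fails (none in [3,4]).
No j in the window works → until fails.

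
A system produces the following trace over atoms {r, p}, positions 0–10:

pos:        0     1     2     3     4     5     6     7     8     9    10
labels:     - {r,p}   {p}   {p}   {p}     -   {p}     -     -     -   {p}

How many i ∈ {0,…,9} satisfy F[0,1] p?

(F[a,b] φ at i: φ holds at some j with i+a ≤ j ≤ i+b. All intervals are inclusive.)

8

Evaluate at each i in [0,9]:
  i=0: ✓ (witness j=1)
  i=1: ✓ (witness j=1)
  i=2: ✓ (witness j=2)
  i=3: ✓ (witness j=3)
  i=4: ✓ (witness j=4)
  i=5: ✓ (witness j=6)
  i=6: ✓ (witness j=6)
  i=7: ✗ (none in [7,8])
  i=8: ✗ (none in [8,9])
  i=9: ✓ (witness j=10)
Positions where it holds: {0, 1, 2, 3, 4, 5, 6, 9} → 8.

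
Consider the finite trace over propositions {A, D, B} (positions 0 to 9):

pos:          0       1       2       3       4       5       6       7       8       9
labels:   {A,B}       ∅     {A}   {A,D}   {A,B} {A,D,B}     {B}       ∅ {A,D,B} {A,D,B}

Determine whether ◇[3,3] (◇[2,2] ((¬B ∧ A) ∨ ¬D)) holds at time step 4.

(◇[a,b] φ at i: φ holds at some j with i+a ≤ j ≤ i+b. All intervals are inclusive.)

Check ◇[2,2] ((¬B ∧ A) ∨ ¬D) at each j in [7,7]:
  j=7: fails (none in [9,9])
No position in the window satisfies it → formula fails.

No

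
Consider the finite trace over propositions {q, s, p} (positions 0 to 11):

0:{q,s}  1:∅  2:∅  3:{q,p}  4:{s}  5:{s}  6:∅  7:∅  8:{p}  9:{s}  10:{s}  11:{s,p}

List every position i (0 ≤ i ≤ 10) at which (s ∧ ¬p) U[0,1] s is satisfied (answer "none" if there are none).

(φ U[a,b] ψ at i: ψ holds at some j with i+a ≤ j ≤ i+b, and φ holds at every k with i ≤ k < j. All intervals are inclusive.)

0, 4, 5, 9, 10

Evaluate at each i in [0,10]:
  i=0: ✓ (rhs at j=0)
  i=1: ✗ (no rhs in [1,2])
  i=2: ✗ (no rhs in [2,3])
  i=3: ✗ (lhs fails at k=3 before rhs at j=4)
  i=4: ✓ (rhs at j=4)
  i=5: ✓ (rhs at j=5)
  i=6: ✗ (no rhs in [6,7])
  i=7: ✗ (no rhs in [7,8])
  i=8: ✗ (lhs fails at k=8 before rhs at j=9)
  i=9: ✓ (rhs at j=9)
  i=10: ✓ (rhs at j=10)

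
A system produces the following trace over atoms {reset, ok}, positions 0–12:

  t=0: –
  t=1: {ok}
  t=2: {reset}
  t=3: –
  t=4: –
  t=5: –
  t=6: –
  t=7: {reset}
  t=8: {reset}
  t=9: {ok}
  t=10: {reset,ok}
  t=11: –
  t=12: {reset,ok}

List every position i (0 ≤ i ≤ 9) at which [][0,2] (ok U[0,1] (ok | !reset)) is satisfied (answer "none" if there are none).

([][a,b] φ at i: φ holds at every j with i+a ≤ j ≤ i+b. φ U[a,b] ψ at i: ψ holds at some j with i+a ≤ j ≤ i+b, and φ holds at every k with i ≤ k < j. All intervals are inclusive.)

3, 4, 9

Evaluate at each i in [0,9]:
  i=0: ✗ (fails at j=2)
  i=1: ✗ (fails at j=2)
  i=2: ✗ (fails at j=2)
  i=3: ✓ (all of [3,5])
  i=4: ✓ (all of [4,6])
  i=5: ✗ (fails at j=7)
  i=6: ✗ (fails at j=7)
  i=7: ✗ (fails at j=7)
  i=8: ✗ (fails at j=8)
  i=9: ✓ (all of [9,11])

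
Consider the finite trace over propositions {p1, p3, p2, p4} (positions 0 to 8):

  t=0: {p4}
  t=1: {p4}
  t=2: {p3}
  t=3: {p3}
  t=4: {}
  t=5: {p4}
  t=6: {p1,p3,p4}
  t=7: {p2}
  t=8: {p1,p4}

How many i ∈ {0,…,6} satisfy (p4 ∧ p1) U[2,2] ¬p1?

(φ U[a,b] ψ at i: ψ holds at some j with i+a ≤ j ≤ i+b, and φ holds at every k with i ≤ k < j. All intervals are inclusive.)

0

Evaluate at each i in [0,6]:
  i=0: ✗ (lhs fails at k=0 before rhs at j=2)
  i=1: ✗ (lhs fails at k=1 before rhs at j=3)
  i=2: ✗ (lhs fails at k=2 before rhs at j=4)
  i=3: ✗ (lhs fails at k=3 before rhs at j=5)
  i=4: ✗ (no rhs in [6,6])
  i=5: ✗ (lhs fails at k=5 before rhs at j=7)
  i=6: ✗ (no rhs in [8,8])
Positions where it holds: {} → 0.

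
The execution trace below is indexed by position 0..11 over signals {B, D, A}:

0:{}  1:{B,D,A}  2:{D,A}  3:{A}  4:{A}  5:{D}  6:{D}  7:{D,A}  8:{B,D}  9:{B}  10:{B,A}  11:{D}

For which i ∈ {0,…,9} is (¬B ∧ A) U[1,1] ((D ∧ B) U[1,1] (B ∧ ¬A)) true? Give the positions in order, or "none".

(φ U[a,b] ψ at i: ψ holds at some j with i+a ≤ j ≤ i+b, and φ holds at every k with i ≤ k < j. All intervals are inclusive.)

7

Evaluate at each i in [0,9]:
  i=0: ✗ (no rhs in [1,1])
  i=1: ✗ (no rhs in [2,2])
  i=2: ✗ (no rhs in [3,3])
  i=3: ✗ (no rhs in [4,4])
  i=4: ✗ (no rhs in [5,5])
  i=5: ✗ (no rhs in [6,6])
  i=6: ✗ (no rhs in [7,7])
  i=7: ✓ (rhs at j=8; lhs holds on [7,7])
  i=8: ✗ (no rhs in [9,9])
  i=9: ✗ (no rhs in [10,10])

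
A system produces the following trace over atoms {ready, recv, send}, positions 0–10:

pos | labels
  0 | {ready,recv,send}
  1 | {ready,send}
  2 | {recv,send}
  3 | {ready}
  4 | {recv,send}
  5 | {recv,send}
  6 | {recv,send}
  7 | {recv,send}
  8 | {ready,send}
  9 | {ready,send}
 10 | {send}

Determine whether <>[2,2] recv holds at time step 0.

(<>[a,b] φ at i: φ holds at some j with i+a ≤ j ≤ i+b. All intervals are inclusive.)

Check recv at each j in [2,2]:
  j=2: true
Found at j=2 → formula holds.

Yes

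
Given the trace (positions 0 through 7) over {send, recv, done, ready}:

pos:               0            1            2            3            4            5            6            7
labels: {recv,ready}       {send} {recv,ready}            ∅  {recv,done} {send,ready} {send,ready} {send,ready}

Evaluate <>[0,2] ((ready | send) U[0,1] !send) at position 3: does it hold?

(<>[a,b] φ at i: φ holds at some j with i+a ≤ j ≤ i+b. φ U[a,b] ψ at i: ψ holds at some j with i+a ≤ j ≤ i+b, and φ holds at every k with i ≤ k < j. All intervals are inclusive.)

True

Check ((ready | send) U[0,1] !send) at each j in [3,5]:
  j=3: holds
  j=4: holds
  j=5: fails
Found at j=3 → formula holds.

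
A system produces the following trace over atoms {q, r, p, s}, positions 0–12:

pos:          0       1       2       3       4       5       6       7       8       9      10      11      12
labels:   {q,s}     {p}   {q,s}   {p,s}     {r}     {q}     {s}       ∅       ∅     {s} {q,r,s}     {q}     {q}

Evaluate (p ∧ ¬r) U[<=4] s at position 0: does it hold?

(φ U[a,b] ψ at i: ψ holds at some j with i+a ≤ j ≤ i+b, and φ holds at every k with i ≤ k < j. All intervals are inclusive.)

Need some j in [0,4] with s, and (p ∧ ¬r) at every k in [0,j-1].
  j=0: s holds; no prefix to check → satisfied.

True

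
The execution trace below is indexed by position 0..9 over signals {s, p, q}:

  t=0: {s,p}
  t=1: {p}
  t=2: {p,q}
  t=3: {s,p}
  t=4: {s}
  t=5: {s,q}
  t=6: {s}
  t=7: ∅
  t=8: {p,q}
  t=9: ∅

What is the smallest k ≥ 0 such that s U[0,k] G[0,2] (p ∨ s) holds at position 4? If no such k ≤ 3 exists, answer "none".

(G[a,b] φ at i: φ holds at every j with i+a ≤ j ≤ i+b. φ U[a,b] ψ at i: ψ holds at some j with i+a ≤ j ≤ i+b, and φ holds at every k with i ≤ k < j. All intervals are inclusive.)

0

Need earliest j ≥ 4 with G[0,2] (p ∨ s), and s at every k in [4,j-1].
  j=4: rhs holds (empty prefix). k = 0.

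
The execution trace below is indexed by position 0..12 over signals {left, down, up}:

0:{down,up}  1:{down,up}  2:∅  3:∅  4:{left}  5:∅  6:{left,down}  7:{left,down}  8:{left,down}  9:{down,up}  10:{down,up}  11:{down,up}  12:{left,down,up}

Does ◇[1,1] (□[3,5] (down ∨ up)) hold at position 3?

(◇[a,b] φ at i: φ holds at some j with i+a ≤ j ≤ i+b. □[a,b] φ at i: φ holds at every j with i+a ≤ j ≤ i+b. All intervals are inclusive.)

Yes

Check □[3,5] (down ∨ up) at each j in [4,4]:
  j=4: holds on [7,9]
Found at j=4 → formula holds.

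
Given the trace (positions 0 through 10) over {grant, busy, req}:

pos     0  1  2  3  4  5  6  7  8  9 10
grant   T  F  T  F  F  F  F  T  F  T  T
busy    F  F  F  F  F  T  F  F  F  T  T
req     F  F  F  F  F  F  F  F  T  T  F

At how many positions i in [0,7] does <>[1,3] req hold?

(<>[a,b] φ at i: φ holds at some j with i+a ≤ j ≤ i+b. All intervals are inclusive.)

Evaluate at each i in [0,7]:
  i=0: ✗ (none in [1,3])
  i=1: ✗ (none in [2,4])
  i=2: ✗ (none in [3,5])
  i=3: ✗ (none in [4,6])
  i=4: ✗ (none in [5,7])
  i=5: ✓ (witness j=8)
  i=6: ✓ (witness j=8)
  i=7: ✓ (witness j=8)
Positions where it holds: {5, 6, 7} → 3.

3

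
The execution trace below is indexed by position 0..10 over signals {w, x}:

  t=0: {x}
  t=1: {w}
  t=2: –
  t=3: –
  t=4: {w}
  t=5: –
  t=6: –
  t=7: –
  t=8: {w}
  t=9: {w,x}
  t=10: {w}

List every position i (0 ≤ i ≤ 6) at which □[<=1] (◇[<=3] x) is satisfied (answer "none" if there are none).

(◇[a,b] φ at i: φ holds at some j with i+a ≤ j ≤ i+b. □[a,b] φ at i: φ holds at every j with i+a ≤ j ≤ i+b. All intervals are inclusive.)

Evaluate at each i in [0,6]:
  i=0: ✗ (fails at j=1)
  i=1: ✗ (fails at j=1)
  i=2: ✗ (fails at j=2)
  i=3: ✗ (fails at j=3)
  i=4: ✗ (fails at j=4)
  i=5: ✗ (fails at j=5)
  i=6: ✓ (all of [6,7])

6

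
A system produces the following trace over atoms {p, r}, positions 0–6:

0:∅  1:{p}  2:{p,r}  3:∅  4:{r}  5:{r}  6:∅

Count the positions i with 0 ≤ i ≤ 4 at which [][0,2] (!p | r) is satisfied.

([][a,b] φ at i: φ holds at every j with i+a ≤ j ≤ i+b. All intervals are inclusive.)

3

Evaluate at each i in [0,4]:
  i=0: ✗ (fails at j=1)
  i=1: ✗ (fails at j=1)
  i=2: ✓ (all of [2,4])
  i=3: ✓ (all of [3,5])
  i=4: ✓ (all of [4,6])
Positions where it holds: {2, 3, 4} → 3.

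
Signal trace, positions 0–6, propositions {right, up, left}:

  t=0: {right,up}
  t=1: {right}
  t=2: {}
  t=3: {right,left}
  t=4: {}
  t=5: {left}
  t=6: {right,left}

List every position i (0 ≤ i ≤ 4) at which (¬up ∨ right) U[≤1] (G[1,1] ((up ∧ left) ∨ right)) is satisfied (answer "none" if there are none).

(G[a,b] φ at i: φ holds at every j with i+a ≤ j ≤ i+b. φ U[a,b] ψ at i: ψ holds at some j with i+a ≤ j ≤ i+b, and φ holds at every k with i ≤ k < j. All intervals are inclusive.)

0, 1, 2, 4

Evaluate at each i in [0,4]:
  i=0: ✓ (rhs at j=0)
  i=1: ✓ (rhs at j=2; lhs holds on [1,1])
  i=2: ✓ (rhs at j=2)
  i=3: ✗ (no rhs in [3,4])
  i=4: ✓ (rhs at j=5; lhs holds on [4,4])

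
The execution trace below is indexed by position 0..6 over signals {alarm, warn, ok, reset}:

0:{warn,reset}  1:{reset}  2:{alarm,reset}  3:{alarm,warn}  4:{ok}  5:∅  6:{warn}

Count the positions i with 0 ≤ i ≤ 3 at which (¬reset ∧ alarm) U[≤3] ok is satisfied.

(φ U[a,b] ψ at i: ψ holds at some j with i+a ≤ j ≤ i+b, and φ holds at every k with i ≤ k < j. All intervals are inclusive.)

Evaluate at each i in [0,3]:
  i=0: ✗ (no rhs in [0,3])
  i=1: ✗ (lhs fails at k=1 before rhs at j=4)
  i=2: ✗ (lhs fails at k=2 before rhs at j=4)
  i=3: ✓ (rhs at j=4; lhs holds on [3,3])
Positions where it holds: {3} → 1.

1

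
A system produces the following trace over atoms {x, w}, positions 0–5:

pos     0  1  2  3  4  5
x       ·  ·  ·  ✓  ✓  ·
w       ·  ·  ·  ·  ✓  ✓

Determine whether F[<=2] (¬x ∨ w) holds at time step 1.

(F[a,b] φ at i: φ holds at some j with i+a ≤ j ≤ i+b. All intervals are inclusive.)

Holds

Check (¬x ∨ w) at each j in [1,3]:
  j=1: true
  j=2: true
  j=3: false
Found at j=1 → formula holds.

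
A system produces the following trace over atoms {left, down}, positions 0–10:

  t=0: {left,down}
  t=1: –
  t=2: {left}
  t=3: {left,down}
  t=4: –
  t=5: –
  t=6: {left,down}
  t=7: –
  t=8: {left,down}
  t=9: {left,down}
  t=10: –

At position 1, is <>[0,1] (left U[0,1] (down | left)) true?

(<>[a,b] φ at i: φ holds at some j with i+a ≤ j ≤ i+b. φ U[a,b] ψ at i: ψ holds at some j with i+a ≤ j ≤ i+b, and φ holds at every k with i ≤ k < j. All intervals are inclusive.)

Holds

Check (left U[0,1] (down | left)) at each j in [1,2]:
  j=1: fails
  j=2: holds
Found at j=2 → formula holds.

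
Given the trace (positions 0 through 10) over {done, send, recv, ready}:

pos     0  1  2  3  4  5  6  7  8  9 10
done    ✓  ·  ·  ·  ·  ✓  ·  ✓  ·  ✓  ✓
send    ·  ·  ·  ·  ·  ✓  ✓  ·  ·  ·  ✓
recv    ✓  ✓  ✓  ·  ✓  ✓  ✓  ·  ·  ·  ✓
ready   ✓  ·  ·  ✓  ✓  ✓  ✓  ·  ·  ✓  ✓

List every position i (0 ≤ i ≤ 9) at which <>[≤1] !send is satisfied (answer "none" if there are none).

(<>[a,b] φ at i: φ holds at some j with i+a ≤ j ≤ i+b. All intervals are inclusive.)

0, 1, 2, 3, 4, 6, 7, 8, 9

Evaluate at each i in [0,9]:
  i=0: ✓ (witness j=0)
  i=1: ✓ (witness j=1)
  i=2: ✓ (witness j=2)
  i=3: ✓ (witness j=3)
  i=4: ✓ (witness j=4)
  i=5: ✗ (none in [5,6])
  i=6: ✓ (witness j=7)
  i=7: ✓ (witness j=7)
  i=8: ✓ (witness j=8)
  i=9: ✓ (witness j=9)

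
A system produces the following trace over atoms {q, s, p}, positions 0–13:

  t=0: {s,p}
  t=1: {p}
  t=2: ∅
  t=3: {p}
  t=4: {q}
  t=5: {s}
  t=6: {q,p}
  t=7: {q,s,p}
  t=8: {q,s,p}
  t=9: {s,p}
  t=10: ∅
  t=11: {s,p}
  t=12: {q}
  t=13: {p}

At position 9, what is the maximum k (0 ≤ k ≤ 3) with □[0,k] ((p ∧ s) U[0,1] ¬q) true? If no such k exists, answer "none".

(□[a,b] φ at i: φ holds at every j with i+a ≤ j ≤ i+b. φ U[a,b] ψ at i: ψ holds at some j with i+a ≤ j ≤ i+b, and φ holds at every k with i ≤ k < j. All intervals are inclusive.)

2

((p ∧ s) U[0,1] ¬q) must hold from j=9 onward; find where it first fails.
  j=9: holds
  j=10: holds
  j=11: holds
  j=12: fails
Holds on [9,11], so largest k = 2.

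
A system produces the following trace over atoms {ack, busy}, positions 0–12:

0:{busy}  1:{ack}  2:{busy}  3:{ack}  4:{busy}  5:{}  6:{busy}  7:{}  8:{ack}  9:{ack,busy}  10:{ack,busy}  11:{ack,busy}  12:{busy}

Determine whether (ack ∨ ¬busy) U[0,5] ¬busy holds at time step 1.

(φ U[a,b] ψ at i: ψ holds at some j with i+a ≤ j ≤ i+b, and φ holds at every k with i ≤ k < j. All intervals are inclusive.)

Need some j in [1,6] with ¬busy, and (ack ∨ ¬busy) at every k in [1,j-1].
  j=1: ¬busy holds; no prefix to check → satisfied.

True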